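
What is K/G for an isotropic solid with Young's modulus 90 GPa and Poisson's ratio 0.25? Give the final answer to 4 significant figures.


G = E / (2*(1+nu))
G = 90 / (2*(1+0.25)) = 36 GPa
K = E / (3*(1-2*nu))
K = 90 / (3*(1-2*0.25)) = 60 GPa
K/G = 60 / 36 = 1.667


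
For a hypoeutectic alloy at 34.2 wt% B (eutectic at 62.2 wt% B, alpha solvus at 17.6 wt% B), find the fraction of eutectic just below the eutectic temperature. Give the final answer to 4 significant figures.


f_primary = (C_e - C0) / (C_e - C_alpha_max)
f_primary = (62.2 - 34.2) / (62.2 - 17.6)
f_primary = 0.627803
f_eutectic = 1 - 0.627803 = 0.3722


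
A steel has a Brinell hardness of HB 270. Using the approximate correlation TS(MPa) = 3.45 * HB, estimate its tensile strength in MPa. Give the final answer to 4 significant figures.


TS (MPa) = 3.45 * HB
TS = 3.45 * 270
TS = 931.5 MPa


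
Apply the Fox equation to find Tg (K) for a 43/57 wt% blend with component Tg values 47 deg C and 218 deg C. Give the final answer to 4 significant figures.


1/Tg = w1/Tg1 + w2/Tg2 (in Kelvin)
Tg1 = 320.15 K, Tg2 = 491.15 K
1/Tg = 0.43/320.15 + 0.57/491.15
Tg = 399.4 K


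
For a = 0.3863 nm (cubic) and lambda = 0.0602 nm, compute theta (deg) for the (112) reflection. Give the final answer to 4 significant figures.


d = a / sqrt(h^2+k^2+l^2)
d = 0.3863 / sqrt(6) = 0.157706 nm
lambda = 2*d*sin(theta)  =>  sin(theta) = lambda / (2*d)
sin(theta) = 0.0602 / (2 * 0.157706) = 0.190861
theta = 11 deg


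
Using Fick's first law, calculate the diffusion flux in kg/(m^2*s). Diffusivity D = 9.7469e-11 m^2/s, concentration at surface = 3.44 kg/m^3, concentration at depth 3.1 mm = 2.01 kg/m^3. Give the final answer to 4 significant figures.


J = -D * (dC/dx) = D * (C1 - C2) / dx
J = 9.7469e-11 * (3.44 - 2.01) / 3.1e-03
J = 4.496e-08 kg/(m^2*s)


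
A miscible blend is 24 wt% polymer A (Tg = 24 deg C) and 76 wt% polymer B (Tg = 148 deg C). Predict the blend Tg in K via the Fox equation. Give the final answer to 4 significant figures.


1/Tg = w1/Tg1 + w2/Tg2 (in Kelvin)
Tg1 = 297.15 K, Tg2 = 421.15 K
1/Tg = 0.24/297.15 + 0.76/421.15
Tg = 382.8 K


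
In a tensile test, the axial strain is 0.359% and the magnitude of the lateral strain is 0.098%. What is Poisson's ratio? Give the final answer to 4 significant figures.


nu = -epsilon_lat / epsilon_axial
Lateral strain is contraction (negative), so using magnitudes:
nu = 0.098 / 0.359
nu = 0.273


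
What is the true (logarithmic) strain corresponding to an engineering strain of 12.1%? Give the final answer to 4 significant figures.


epsilon_true = ln(1 + epsilon_eng)
epsilon_true = ln(1 + 0.121)
epsilon_true = 0.1142


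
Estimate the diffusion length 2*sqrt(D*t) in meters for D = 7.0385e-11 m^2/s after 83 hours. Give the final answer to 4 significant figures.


t = 83 hr = 298800 s
Diffusion length = 2*sqrt(D*t)
= 2*sqrt(7.0385e-11 * 298800)
= 9.172e-03 m


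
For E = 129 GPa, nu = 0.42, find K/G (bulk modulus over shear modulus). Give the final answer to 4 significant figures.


G = E / (2*(1+nu))
G = 129 / (2*(1+0.42)) = 45.4225 GPa
K = E / (3*(1-2*nu))
K = 129 / (3*(1-2*0.42)) = 268.75 GPa
K/G = 268.75 / 45.4225 = 5.917


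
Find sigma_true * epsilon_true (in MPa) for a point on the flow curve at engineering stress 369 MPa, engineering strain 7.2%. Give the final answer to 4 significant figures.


sigma_true = sigma_eng * (1 + epsilon_eng)
sigma_true = 369 * (1 + 0.072) = 395.568 MPa
epsilon_true = ln(1 + epsilon_eng)
epsilon_true = ln(1 + 0.072) = 0.0695261
sigma_true * epsilon_true = 395.568 * 0.0695261 = 27.5 MPa


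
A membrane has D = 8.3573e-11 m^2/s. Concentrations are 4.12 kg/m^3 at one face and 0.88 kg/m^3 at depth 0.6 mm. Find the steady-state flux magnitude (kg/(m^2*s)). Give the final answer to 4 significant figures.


J = -D * (dC/dx) = D * (C1 - C2) / dx
J = 8.3573e-11 * (4.12 - 0.88) / 6e-04
J = 4.513e-07 kg/(m^2*s)


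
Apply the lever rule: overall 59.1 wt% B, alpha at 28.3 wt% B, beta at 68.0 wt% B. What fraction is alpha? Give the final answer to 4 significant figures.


f_alpha = (C_beta - C0) / (C_beta - C_alpha)
f_alpha = (68.0 - 59.1) / (68.0 - 28.3)
f_alpha = 0.2242


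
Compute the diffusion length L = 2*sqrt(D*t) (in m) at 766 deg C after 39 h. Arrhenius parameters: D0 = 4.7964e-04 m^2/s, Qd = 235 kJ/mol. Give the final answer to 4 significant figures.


Step 1: D = D0 * exp(-Qd/(R*T))
T = 1039.15 K
D = 4.7964e-04 * exp(-235e3 / (8.314 * 1039.15)) = 7.37589e-16 m^2/s
Step 2: L = 2*sqrt(D*t)
t = 39 h = 140400 s
L = 2*sqrt(7.37589e-16 * 140400) = 2.035e-05 m


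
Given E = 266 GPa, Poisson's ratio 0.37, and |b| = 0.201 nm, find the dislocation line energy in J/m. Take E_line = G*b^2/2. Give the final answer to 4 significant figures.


Step 1: G = E / (2*(1+nu))
G = 266 / (2*(1+0.37)) = 97.0803 GPa = 9.70803e+10 Pa
Step 2: E_line = G*b^2/2
b = 0.201 nm = 2.01e-10 m
E_line = 0.5 * 9.70803e+10 * (2.01e-10)^2 = 1.961e-09 J/m


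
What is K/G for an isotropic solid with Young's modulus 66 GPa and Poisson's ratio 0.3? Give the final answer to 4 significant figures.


G = E / (2*(1+nu))
G = 66 / (2*(1+0.3)) = 25.3846 GPa
K = E / (3*(1-2*nu))
K = 66 / (3*(1-2*0.3)) = 55 GPa
K/G = 55 / 25.3846 = 2.167


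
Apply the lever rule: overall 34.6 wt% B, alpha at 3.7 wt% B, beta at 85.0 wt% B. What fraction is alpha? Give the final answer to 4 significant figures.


f_alpha = (C_beta - C0) / (C_beta - C_alpha)
f_alpha = (85.0 - 34.6) / (85.0 - 3.7)
f_alpha = 0.6199


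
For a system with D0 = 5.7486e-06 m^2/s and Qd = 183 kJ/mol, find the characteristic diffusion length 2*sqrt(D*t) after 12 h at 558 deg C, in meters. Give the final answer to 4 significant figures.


Step 1: D = D0 * exp(-Qd/(R*T))
T = 831.15 K
D = 5.7486e-06 * exp(-183e3 / (8.314 * 831.15)) = 1.81254e-17 m^2/s
Step 2: L = 2*sqrt(D*t)
t = 12 h = 43200 s
L = 2*sqrt(1.81254e-17 * 43200) = 1.77e-06 m


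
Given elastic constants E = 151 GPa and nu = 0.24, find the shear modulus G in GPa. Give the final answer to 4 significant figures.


G = E / (2*(1+nu))
G = 151 / (2*(1+0.24))
G = 60.89 GPa


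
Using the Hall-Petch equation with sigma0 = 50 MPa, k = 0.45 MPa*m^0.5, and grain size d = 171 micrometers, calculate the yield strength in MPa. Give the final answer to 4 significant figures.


sigma_y = sigma0 + k / sqrt(d)
d = 171 um = 1.71e-04 m
sigma_y = 50 + 0.45 / sqrt(1.71e-04)
sigma_y = 84.41 MPa


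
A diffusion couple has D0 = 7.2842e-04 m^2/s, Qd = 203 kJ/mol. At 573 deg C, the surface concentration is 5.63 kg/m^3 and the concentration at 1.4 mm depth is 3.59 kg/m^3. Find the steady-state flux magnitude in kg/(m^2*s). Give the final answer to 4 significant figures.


Step 1: D = D0 * exp(-Qd/(R*T))
T = 573 + 273.15 = 846.15 K
D = 7.2842e-04 * exp(-203e3 / (8.314 * 846.15)) = 2.13948e-16 m^2/s
Step 2: J = D * (C1 - C2) / dx
J = 2.13948e-16 * (5.63 - 3.59) / 1.4e-03
J = 3.118e-13 kg/(m^2*s)


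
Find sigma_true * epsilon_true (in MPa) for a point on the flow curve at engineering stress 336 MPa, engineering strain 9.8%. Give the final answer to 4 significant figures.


sigma_true = sigma_eng * (1 + epsilon_eng)
sigma_true = 336 * (1 + 0.098) = 368.928 MPa
epsilon_true = ln(1 + epsilon_eng)
epsilon_true = ln(1 + 0.098) = 0.0934903
sigma_true * epsilon_true = 368.928 * 0.0934903 = 34.49 MPa


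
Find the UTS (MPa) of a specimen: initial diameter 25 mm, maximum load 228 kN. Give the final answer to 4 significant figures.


A0 = pi*(d/2)^2 = pi*(25/2)^2 = 490.874 mm^2
UTS = F_max / A0 = 228*1000 / 490.874
UTS = 464.5 MPa


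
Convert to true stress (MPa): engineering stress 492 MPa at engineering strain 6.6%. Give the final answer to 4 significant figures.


sigma_true = sigma_eng * (1 + epsilon_eng)
sigma_true = 492 * (1 + 0.066)
sigma_true = 524.5 MPa


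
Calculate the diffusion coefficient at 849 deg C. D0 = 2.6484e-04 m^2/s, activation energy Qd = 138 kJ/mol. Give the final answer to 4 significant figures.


D = D0 * exp(-Qd / (R*T))
T = 1122.15 K
D = 2.6484e-04 * exp(-138e3 / (8.314 * 1122.15))
D = 9.978e-11 m^2/s


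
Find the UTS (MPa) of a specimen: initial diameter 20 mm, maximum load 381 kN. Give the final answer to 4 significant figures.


A0 = pi*(d/2)^2 = pi*(20/2)^2 = 314.159 mm^2
UTS = F_max / A0 = 381*1000 / 314.159
UTS = 1213 MPa


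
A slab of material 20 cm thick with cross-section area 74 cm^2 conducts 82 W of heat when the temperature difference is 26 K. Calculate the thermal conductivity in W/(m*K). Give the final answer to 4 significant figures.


k = Q*L / (A*dT)
L = 0.2 m, A = 7.4e-03 m^2
k = 82 * 0.2 / (7.4e-03 * 26)
k = 85.24 W/(m*K)


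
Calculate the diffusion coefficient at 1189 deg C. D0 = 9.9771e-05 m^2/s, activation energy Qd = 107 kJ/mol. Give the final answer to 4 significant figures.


D = D0 * exp(-Qd / (R*T))
T = 1462.15 K
D = 9.9771e-05 * exp(-107e3 / (8.314 * 1462.15))
D = 1.501e-08 m^2/s


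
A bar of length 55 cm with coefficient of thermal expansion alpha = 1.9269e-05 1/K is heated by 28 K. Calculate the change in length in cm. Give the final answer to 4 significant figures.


dL = L0 * alpha * dT
dL = 55 * 1.9269e-05 * 28
dL = 0.02967 cm


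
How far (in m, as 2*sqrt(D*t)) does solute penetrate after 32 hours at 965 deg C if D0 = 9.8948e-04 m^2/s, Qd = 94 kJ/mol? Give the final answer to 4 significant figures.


Step 1: D = D0 * exp(-Qd/(R*T))
T = 1238.15 K
D = 9.8948e-04 * exp(-94e3 / (8.314 * 1238.15)) = 1.07059e-07 m^2/s
Step 2: L = 2*sqrt(D*t)
t = 32 h = 115200 s
L = 2*sqrt(1.07059e-07 * 115200) = 0.2221 m


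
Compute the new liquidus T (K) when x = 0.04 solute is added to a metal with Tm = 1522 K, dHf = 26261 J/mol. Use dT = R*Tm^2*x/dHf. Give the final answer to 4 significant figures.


dT = R*Tm^2*x / dHf
dT = 8.314 * 1522^2 * 0.04 / 26261
dT = 29.3351 K
T_new = 1522 - 29.3351 = 1493 K


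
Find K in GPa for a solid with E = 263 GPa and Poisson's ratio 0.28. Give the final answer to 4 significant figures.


K = E / (3*(1-2*nu))
K = 263 / (3*(1-2*0.28))
K = 199.2 GPa


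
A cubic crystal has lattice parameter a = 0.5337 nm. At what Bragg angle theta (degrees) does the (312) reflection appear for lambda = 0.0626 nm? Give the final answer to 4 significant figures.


d = a / sqrt(h^2+k^2+l^2)
d = 0.5337 / sqrt(14) = 0.142637 nm
lambda = 2*d*sin(theta)  =>  sin(theta) = lambda / (2*d)
sin(theta) = 0.0626 / (2 * 0.142637) = 0.219438
theta = 12.68 deg


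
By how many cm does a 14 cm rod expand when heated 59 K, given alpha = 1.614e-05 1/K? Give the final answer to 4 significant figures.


dL = L0 * alpha * dT
dL = 14 * 1.614e-05 * 59
dL = 0.01333 cm


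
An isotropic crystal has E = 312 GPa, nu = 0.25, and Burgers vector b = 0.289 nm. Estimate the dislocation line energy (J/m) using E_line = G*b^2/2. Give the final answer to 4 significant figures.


Step 1: G = E / (2*(1+nu))
G = 312 / (2*(1+0.25)) = 124.8 GPa = 1.248e+11 Pa
Step 2: E_line = G*b^2/2
b = 0.289 nm = 2.89e-10 m
E_line = 0.5 * 1.248e+11 * (2.89e-10)^2 = 5.212e-09 J/m


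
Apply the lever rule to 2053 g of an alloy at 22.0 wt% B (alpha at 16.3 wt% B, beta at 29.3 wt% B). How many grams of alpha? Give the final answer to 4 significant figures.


f_alpha = (C_beta - C0) / (C_beta - C_alpha)
f_alpha = (29.3 - 22.0) / (29.3 - 16.3) = 0.561538
m_alpha = f_alpha * m_total = 0.561538 * 2053 = 1153 g


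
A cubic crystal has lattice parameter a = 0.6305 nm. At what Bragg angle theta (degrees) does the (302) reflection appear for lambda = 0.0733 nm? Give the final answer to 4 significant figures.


d = a / sqrt(h^2+k^2+l^2)
d = 0.6305 / sqrt(13) = 0.174869 nm
lambda = 2*d*sin(theta)  =>  sin(theta) = lambda / (2*d)
sin(theta) = 0.0733 / (2 * 0.174869) = 0.209585
theta = 12.1 deg


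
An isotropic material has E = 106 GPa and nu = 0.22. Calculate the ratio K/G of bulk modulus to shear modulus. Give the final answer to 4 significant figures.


G = E / (2*(1+nu))
G = 106 / (2*(1+0.22)) = 43.4426 GPa
K = E / (3*(1-2*nu))
K = 106 / (3*(1-2*0.22)) = 63.0952 GPa
K/G = 63.0952 / 43.4426 = 1.452


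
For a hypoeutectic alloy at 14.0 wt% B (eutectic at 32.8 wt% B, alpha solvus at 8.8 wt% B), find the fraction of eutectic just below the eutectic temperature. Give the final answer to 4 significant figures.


f_primary = (C_e - C0) / (C_e - C_alpha_max)
f_primary = (32.8 - 14.0) / (32.8 - 8.8)
f_primary = 0.783333
f_eutectic = 1 - 0.783333 = 0.2167


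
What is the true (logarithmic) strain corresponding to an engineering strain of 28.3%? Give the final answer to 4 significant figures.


epsilon_true = ln(1 + epsilon_eng)
epsilon_true = ln(1 + 0.283)
epsilon_true = 0.2492


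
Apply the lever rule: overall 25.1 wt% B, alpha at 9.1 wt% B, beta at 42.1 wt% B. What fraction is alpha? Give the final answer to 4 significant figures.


f_alpha = (C_beta - C0) / (C_beta - C_alpha)
f_alpha = (42.1 - 25.1) / (42.1 - 9.1)
f_alpha = 0.5152


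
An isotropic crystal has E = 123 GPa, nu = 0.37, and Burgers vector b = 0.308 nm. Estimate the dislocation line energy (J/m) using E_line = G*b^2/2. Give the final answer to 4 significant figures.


Step 1: G = E / (2*(1+nu))
G = 123 / (2*(1+0.37)) = 44.8905 GPa = 4.48905e+10 Pa
Step 2: E_line = G*b^2/2
b = 0.308 nm = 3.08e-10 m
E_line = 0.5 * 4.48905e+10 * (3.08e-10)^2 = 2.129e-09 J/m


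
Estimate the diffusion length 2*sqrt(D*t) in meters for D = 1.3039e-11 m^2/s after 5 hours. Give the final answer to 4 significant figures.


t = 5 hr = 18000 s
Diffusion length = 2*sqrt(D*t)
= 2*sqrt(1.3039e-11 * 18000)
= 9.689e-04 m


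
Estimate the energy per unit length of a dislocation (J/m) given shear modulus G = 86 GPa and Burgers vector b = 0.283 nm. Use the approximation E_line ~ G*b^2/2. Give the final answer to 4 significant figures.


E = G*b^2/2
b = 0.283 nm = 2.83e-10 m
G = 86 GPa = 8.6e+10 Pa
E = 0.5 * 8.6e+10 * (2.83e-10)^2
E = 3.444e-09 J/m


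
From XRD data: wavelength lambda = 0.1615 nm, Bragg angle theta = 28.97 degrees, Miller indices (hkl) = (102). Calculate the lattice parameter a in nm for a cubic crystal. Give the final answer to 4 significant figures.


d = lambda / (2*sin(theta))
d = 0.1615 / (2*sin(28.97 deg))
d = 0.166718 nm
a = d * sqrt(h^2+k^2+l^2) = 0.166718 * sqrt(5)
a = 0.3728 nm


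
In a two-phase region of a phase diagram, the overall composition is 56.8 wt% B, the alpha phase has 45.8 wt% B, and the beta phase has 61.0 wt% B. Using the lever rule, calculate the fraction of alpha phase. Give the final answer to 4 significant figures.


f_alpha = (C_beta - C0) / (C_beta - C_alpha)
f_alpha = (61.0 - 56.8) / (61.0 - 45.8)
f_alpha = 0.2763


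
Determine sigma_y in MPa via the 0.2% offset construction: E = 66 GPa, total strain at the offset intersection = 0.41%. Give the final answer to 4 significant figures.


Offset strain = 0.002
Elastic strain at yield = total_strain - offset = 4.1e-03 - 0.002 = 2.1e-03
sigma_y = E * elastic_strain = 66000 * 2.1e-03
sigma_y = 138.6 MPa


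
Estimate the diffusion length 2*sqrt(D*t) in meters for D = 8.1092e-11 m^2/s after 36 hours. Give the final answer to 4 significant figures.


t = 36 hr = 129600 s
Diffusion length = 2*sqrt(D*t)
= 2*sqrt(8.1092e-11 * 129600)
= 6.484e-03 m


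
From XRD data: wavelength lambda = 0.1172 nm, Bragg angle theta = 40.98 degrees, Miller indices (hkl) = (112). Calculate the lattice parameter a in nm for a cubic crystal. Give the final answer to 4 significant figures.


d = lambda / (2*sin(theta))
d = 0.1172 / (2*sin(40.98 deg))
d = 0.0893571 nm
a = d * sqrt(h^2+k^2+l^2) = 0.0893571 * sqrt(6)
a = 0.2189 nm


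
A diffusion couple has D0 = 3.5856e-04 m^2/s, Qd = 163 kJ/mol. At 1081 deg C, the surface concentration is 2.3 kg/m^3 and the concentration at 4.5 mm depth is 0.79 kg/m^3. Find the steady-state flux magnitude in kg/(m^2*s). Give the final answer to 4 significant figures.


Step 1: D = D0 * exp(-Qd/(R*T))
T = 1081 + 273.15 = 1354.15 K
D = 3.5856e-04 * exp(-163e3 / (8.314 * 1354.15)) = 1.84848e-10 m^2/s
Step 2: J = D * (C1 - C2) / dx
J = 1.84848e-10 * (2.3 - 0.79) / 4.5e-03
J = 6.203e-08 kg/(m^2*s)


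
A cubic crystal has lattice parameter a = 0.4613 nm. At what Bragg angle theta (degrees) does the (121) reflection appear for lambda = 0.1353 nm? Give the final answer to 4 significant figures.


d = a / sqrt(h^2+k^2+l^2)
d = 0.4613 / sqrt(6) = 0.188325 nm
lambda = 2*d*sin(theta)  =>  sin(theta) = lambda / (2*d)
sin(theta) = 0.1353 / (2 * 0.188325) = 0.35922
theta = 21.05 deg


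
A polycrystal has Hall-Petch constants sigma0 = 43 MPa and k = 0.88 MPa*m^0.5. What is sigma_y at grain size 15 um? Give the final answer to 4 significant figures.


sigma_y = sigma0 + k / sqrt(d)
d = 15 um = 1.5e-05 m
sigma_y = 43 + 0.88 / sqrt(1.5e-05)
sigma_y = 270.2 MPa


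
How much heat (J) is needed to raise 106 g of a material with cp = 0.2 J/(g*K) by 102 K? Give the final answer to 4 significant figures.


Q = m * cp * dT
Q = 106 * 0.2 * 102
Q = 2162 J


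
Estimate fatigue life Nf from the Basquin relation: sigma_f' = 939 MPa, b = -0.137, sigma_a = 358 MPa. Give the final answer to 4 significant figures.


sigma_a = sigma_f' * (2*Nf)^b
2*Nf = (sigma_a / sigma_f')^(1/b)
2*Nf = (358 / 939)^(1/-0.137)
2*Nf = 1139.74
Nf = 569.9 cycles


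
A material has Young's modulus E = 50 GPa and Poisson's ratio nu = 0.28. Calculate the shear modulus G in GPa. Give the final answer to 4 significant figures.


G = E / (2*(1+nu))
G = 50 / (2*(1+0.28))
G = 19.53 GPa


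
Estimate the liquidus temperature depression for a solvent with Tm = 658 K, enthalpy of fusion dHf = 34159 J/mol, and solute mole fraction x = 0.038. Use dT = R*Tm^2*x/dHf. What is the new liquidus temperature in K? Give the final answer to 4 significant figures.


dT = R*Tm^2*x / dHf
dT = 8.314 * 658^2 * 0.038 / 34159
dT = 4.00443 K
T_new = 658 - 4.00443 = 654 K


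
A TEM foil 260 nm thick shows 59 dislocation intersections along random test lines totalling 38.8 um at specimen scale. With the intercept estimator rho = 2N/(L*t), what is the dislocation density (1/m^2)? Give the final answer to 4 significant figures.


rho = 2N / (L * t)
L = 38.8 um = 3.88e-05 m, t = 260 nm = 2.6e-07 m
rho = 2 * 59 / (3.88e-05 * 2.6e-07)
rho = 1.17e+13 1/m^2


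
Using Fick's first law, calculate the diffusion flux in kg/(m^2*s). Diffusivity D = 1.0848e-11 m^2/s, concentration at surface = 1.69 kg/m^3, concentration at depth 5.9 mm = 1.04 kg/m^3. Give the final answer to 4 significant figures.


J = -D * (dC/dx) = D * (C1 - C2) / dx
J = 1.0848e-11 * (1.69 - 1.04) / 5.9e-03
J = 1.195e-09 kg/(m^2*s)


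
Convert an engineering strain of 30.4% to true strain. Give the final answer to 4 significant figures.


epsilon_true = ln(1 + epsilon_eng)
epsilon_true = ln(1 + 0.304)
epsilon_true = 0.2654


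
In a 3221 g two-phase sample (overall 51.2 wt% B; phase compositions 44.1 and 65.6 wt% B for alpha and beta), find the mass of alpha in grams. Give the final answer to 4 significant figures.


f_alpha = (C_beta - C0) / (C_beta - C_alpha)
f_alpha = (65.6 - 51.2) / (65.6 - 44.1) = 0.669767
m_alpha = f_alpha * m_total = 0.669767 * 3221 = 2157 g


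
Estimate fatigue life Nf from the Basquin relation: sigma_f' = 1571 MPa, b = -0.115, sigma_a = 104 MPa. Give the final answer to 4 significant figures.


sigma_a = sigma_f' * (2*Nf)^b
2*Nf = (sigma_a / sigma_f')^(1/b)
2*Nf = (104 / 1571)^(1/-0.115)
2*Nf = 1.79232e+10
Nf = 8.962e+09 cycles


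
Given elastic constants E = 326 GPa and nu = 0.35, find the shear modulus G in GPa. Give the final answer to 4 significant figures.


G = E / (2*(1+nu))
G = 326 / (2*(1+0.35))
G = 120.7 GPa


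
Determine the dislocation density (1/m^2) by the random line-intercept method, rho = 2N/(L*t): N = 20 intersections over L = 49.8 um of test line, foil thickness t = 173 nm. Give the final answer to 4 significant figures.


rho = 2N / (L * t)
L = 49.8 um = 4.98e-05 m, t = 173 nm = 1.73e-07 m
rho = 2 * 20 / (4.98e-05 * 1.73e-07)
rho = 4.643e+12 1/m^2


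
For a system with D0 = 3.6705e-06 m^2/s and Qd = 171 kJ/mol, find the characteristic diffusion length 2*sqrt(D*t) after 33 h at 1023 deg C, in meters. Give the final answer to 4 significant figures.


Step 1: D = D0 * exp(-Qd/(R*T))
T = 1296.15 K
D = 3.6705e-06 * exp(-171e3 / (8.314 * 1296.15)) = 4.71198e-13 m^2/s
Step 2: L = 2*sqrt(D*t)
t = 33 h = 118800 s
L = 2*sqrt(4.71198e-13 * 118800) = 4.732e-04 m


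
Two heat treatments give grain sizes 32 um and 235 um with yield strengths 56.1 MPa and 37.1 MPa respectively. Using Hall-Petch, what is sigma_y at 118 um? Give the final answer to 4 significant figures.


sigma_y = sigma0 + k / sqrt(d)
1/sqrt(d1) = 1/sqrt(3.2e-05) = 176.777;  1/sqrt(d2) = 65.2328
k = (sigma1 - sigma2) / (1/sqrt(d1) - 1/sqrt(d2)) = (56.1 - 37.1) / (176.777 - 65.2328) = 0.170337 MPa*m^0.5
sigma0 = sigma1 - k/sqrt(d1) = 56.1 - 0.170337*176.777 = 25.9885 MPa
sigma_y(d3) = 25.9885 + 0.170337 / sqrt(1.18e-04) = 41.67 MPa


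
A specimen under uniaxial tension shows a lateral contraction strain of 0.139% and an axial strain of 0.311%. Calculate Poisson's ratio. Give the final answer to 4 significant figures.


nu = -epsilon_lat / epsilon_axial
Lateral strain is contraction (negative), so using magnitudes:
nu = 0.139 / 0.311
nu = 0.4469


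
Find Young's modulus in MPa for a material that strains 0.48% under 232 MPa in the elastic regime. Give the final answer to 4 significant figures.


E = sigma / epsilon
epsilon = 0.48% = 4.8e-03
E = 232 / 4.8e-03
E = 48330 MPa


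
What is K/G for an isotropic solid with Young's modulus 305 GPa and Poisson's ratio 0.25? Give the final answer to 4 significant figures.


G = E / (2*(1+nu))
G = 305 / (2*(1+0.25)) = 122 GPa
K = E / (3*(1-2*nu))
K = 305 / (3*(1-2*0.25)) = 203.333 GPa
K/G = 203.333 / 122 = 1.667


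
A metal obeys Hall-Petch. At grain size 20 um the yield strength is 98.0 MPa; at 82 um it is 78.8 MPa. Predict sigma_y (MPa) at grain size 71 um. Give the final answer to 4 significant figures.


sigma_y = sigma0 + k / sqrt(d)
1/sqrt(d1) = 1/sqrt(2e-05) = 223.607;  1/sqrt(d2) = 110.432
k = (sigma1 - sigma2) / (1/sqrt(d1) - 1/sqrt(d2)) = (98.0 - 78.8) / (223.607 - 110.432) = 0.169648 MPa*m^0.5
sigma0 = sigma1 - k/sqrt(d1) = 98.0 - 0.169648*223.607 = 60.0655 MPa
sigma_y(d3) = 60.0655 + 0.169648 / sqrt(7.1e-05) = 80.2 MPa


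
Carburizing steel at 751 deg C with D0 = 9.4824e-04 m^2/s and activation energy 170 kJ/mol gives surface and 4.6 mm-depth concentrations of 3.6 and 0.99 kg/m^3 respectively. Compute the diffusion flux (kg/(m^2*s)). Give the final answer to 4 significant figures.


Step 1: D = D0 * exp(-Qd/(R*T))
T = 751 + 273.15 = 1024.15 K
D = 9.4824e-04 * exp(-170e3 / (8.314 * 1024.15)) = 2.02353e-12 m^2/s
Step 2: J = D * (C1 - C2) / dx
J = 2.02353e-12 * (3.6 - 0.99) / 4.6e-03
J = 1.148e-09 kg/(m^2*s)


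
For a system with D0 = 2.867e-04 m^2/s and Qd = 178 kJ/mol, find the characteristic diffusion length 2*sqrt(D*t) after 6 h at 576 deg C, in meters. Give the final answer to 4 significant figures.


Step 1: D = D0 * exp(-Qd/(R*T))
T = 849.15 K
D = 2.867e-04 * exp(-178e3 / (8.314 * 849.15)) = 3.21762e-15 m^2/s
Step 2: L = 2*sqrt(D*t)
t = 6 h = 21600 s
L = 2*sqrt(3.21762e-15 * 21600) = 1.667e-05 m


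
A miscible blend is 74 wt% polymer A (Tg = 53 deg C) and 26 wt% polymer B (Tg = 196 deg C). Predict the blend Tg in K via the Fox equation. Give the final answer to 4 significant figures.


1/Tg = w1/Tg1 + w2/Tg2 (in Kelvin)
Tg1 = 326.15 K, Tg2 = 469.15 K
1/Tg = 0.74/326.15 + 0.26/469.15
Tg = 354.2 K


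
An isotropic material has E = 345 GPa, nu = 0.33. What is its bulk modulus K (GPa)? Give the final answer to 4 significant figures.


K = E / (3*(1-2*nu))
K = 345 / (3*(1-2*0.33))
K = 338.2 GPa


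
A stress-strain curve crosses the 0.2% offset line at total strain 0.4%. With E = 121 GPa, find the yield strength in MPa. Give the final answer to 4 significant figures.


Offset strain = 0.002
Elastic strain at yield = total_strain - offset = 4e-03 - 0.002 = 2e-03
sigma_y = E * elastic_strain = 121000 * 2e-03
sigma_y = 242 MPa


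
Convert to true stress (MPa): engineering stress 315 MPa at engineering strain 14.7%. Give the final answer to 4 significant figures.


sigma_true = sigma_eng * (1 + epsilon_eng)
sigma_true = 315 * (1 + 0.147)
sigma_true = 361.3 MPa


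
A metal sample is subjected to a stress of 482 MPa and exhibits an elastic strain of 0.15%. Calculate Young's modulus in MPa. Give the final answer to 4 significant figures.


E = sigma / epsilon
epsilon = 0.15% = 1.5e-03
E = 482 / 1.5e-03
E = 321300 MPa


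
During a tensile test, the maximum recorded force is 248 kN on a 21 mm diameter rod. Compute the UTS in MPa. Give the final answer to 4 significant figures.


A0 = pi*(d/2)^2 = pi*(21/2)^2 = 346.361 mm^2
UTS = F_max / A0 = 248*1000 / 346.361
UTS = 716 MPa


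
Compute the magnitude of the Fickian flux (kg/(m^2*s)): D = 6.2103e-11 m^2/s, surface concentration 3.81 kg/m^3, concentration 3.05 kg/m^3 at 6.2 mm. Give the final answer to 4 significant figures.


J = -D * (dC/dx) = D * (C1 - C2) / dx
J = 6.2103e-11 * (3.81 - 3.05) / 6.2e-03
J = 7.613e-09 kg/(m^2*s)


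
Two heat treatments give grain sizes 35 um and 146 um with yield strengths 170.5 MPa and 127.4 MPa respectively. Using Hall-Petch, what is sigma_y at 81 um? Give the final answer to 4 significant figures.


sigma_y = sigma0 + k / sqrt(d)
1/sqrt(d1) = 1/sqrt(3.5e-05) = 169.031;  1/sqrt(d2) = 82.7606
k = (sigma1 - sigma2) / (1/sqrt(d1) - 1/sqrt(d2)) = (170.5 - 127.4) / (169.031 - 82.7606) = 0.499593 MPa*m^0.5
sigma0 = sigma1 - k/sqrt(d1) = 170.5 - 0.499593*169.031 = 86.0534 MPa
sigma_y(d3) = 86.0534 + 0.499593 / sqrt(8.1e-05) = 141.6 MPa


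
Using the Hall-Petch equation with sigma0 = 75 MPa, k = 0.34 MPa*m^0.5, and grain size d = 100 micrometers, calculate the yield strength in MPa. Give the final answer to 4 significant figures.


sigma_y = sigma0 + k / sqrt(d)
d = 100 um = 1e-04 m
sigma_y = 75 + 0.34 / sqrt(1e-04)
sigma_y = 109 MPa


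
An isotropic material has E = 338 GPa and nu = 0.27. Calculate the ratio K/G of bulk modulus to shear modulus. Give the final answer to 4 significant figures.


G = E / (2*(1+nu))
G = 338 / (2*(1+0.27)) = 133.071 GPa
K = E / (3*(1-2*nu))
K = 338 / (3*(1-2*0.27)) = 244.928 GPa
K/G = 244.928 / 133.071 = 1.841


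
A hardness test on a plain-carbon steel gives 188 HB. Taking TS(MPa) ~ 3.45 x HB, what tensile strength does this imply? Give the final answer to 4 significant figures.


TS (MPa) = 3.45 * HB
TS = 3.45 * 188
TS = 648.6 MPa


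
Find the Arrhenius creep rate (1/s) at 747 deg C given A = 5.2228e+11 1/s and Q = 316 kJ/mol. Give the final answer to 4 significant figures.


rate = A * exp(-Q / (R*T))
T = 747 + 273.15 = 1020.15 K
rate = 5.2228e+11 * exp(-316e3 / (8.314 * 1020.15))
rate = 3.445e-05 1/s


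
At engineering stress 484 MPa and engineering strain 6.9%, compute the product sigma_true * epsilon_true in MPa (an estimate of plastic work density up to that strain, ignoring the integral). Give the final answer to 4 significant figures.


sigma_true = sigma_eng * (1 + epsilon_eng)
sigma_true = 484 * (1 + 0.069) = 517.396 MPa
epsilon_true = ln(1 + epsilon_eng)
epsilon_true = ln(1 + 0.069) = 0.0667236
sigma_true * epsilon_true = 517.396 * 0.0667236 = 34.52 MPa


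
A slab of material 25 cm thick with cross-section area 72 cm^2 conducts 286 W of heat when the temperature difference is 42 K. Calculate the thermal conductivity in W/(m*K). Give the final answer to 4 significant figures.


k = Q*L / (A*dT)
L = 0.25 m, A = 7.2e-03 m^2
k = 286 * 0.25 / (7.2e-03 * 42)
k = 236.4 W/(m*K)


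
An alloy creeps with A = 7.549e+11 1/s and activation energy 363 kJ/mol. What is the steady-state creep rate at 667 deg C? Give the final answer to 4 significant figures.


rate = A * exp(-Q / (R*T))
T = 667 + 273.15 = 940.15 K
rate = 7.549e+11 * exp(-363e3 / (8.314 * 940.15))
rate = 5.116e-09 1/s


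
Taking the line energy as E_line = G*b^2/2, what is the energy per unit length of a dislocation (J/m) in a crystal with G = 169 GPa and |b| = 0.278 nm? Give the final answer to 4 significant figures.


E = G*b^2/2
b = 0.278 nm = 2.78e-10 m
G = 169 GPa = 1.69e+11 Pa
E = 0.5 * 1.69e+11 * (2.78e-10)^2
E = 6.53e-09 J/m


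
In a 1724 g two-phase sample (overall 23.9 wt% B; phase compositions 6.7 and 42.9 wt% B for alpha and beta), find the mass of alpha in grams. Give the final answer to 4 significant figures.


f_alpha = (C_beta - C0) / (C_beta - C_alpha)
f_alpha = (42.9 - 23.9) / (42.9 - 6.7) = 0.524862
m_alpha = f_alpha * m_total = 0.524862 * 1724 = 904.9 g


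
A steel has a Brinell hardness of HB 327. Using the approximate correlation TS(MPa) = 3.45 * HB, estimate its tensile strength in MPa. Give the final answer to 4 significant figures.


TS (MPa) = 3.45 * HB
TS = 3.45 * 327
TS = 1128 MPa


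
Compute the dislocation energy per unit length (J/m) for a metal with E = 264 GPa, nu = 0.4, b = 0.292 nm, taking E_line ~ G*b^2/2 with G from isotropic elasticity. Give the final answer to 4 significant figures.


Step 1: G = E / (2*(1+nu))
G = 264 / (2*(1+0.4)) = 94.2857 GPa = 9.42857e+10 Pa
Step 2: E_line = G*b^2/2
b = 0.292 nm = 2.92e-10 m
E_line = 0.5 * 9.42857e+10 * (2.92e-10)^2 = 4.02e-09 J/m


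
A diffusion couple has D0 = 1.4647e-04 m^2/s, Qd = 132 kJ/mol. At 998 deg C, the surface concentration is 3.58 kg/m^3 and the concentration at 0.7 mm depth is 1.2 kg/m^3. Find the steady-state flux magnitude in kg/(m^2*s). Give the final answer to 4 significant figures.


Step 1: D = D0 * exp(-Qd/(R*T))
T = 998 + 273.15 = 1271.15 K
D = 1.4647e-04 * exp(-132e3 / (8.314 * 1271.15)) = 5.51255e-10 m^2/s
Step 2: J = D * (C1 - C2) / dx
J = 5.51255e-10 * (3.58 - 1.2) / 7e-04
J = 1.874e-06 kg/(m^2*s)


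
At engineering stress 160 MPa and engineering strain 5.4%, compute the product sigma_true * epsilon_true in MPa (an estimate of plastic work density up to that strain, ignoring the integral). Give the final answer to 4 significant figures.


sigma_true = sigma_eng * (1 + epsilon_eng)
sigma_true = 160 * (1 + 0.054) = 168.64 MPa
epsilon_true = ln(1 + epsilon_eng)
epsilon_true = ln(1 + 0.054) = 0.0525925
sigma_true * epsilon_true = 168.64 * 0.0525925 = 8.869 MPa


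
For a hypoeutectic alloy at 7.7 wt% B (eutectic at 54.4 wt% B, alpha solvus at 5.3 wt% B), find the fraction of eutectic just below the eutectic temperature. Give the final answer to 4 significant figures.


f_primary = (C_e - C0) / (C_e - C_alpha_max)
f_primary = (54.4 - 7.7) / (54.4 - 5.3)
f_primary = 0.95112
f_eutectic = 1 - 0.95112 = 0.04888


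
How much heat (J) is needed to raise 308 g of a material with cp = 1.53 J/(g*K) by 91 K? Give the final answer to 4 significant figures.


Q = m * cp * dT
Q = 308 * 1.53 * 91
Q = 42880 J


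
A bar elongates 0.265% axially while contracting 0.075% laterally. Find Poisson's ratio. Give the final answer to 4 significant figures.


nu = -epsilon_lat / epsilon_axial
Lateral strain is contraction (negative), so using magnitudes:
nu = 0.075 / 0.265
nu = 0.283


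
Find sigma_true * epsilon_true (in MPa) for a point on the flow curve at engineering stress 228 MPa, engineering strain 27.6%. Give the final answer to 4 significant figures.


sigma_true = sigma_eng * (1 + epsilon_eng)
sigma_true = 228 * (1 + 0.276) = 290.928 MPa
epsilon_true = ln(1 + epsilon_eng)
epsilon_true = ln(1 + 0.276) = 0.24373
sigma_true * epsilon_true = 290.928 * 0.24373 = 70.91 MPa


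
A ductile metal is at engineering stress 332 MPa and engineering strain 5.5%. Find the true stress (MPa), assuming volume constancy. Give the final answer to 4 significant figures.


sigma_true = sigma_eng * (1 + epsilon_eng)
sigma_true = 332 * (1 + 0.055)
sigma_true = 350.3 MPa


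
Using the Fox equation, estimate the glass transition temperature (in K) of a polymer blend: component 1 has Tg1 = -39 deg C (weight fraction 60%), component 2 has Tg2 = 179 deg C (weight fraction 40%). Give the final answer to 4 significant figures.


1/Tg = w1/Tg1 + w2/Tg2 (in Kelvin)
Tg1 = 234.15 K, Tg2 = 452.15 K
1/Tg = 0.6/234.15 + 0.4/452.15
Tg = 290.1 K


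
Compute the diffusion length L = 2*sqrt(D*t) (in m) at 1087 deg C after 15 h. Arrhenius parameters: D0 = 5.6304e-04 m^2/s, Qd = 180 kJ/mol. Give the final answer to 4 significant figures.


Step 1: D = D0 * exp(-Qd/(R*T))
T = 1360.15 K
D = 5.6304e-04 * exp(-180e3 / (8.314 * 1360.15)) = 6.88088e-11 m^2/s
Step 2: L = 2*sqrt(D*t)
t = 15 h = 54000 s
L = 2*sqrt(6.88088e-11 * 54000) = 3.855e-03 m


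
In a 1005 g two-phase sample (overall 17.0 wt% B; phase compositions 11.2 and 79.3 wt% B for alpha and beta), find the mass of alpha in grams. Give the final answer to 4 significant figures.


f_alpha = (C_beta - C0) / (C_beta - C_alpha)
f_alpha = (79.3 - 17.0) / (79.3 - 11.2) = 0.914831
m_alpha = f_alpha * m_total = 0.914831 * 1005 = 919.4 g


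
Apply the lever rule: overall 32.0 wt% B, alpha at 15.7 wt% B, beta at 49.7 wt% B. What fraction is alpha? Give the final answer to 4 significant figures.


f_alpha = (C_beta - C0) / (C_beta - C_alpha)
f_alpha = (49.7 - 32.0) / (49.7 - 15.7)
f_alpha = 0.5206


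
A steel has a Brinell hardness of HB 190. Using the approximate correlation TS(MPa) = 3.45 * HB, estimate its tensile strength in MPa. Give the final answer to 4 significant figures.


TS (MPa) = 3.45 * HB
TS = 3.45 * 190
TS = 655.5 MPa


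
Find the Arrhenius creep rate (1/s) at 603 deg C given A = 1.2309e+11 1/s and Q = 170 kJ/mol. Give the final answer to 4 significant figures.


rate = A * exp(-Q / (R*T))
T = 603 + 273.15 = 876.15 K
rate = 1.2309e+11 * exp(-170e3 / (8.314 * 876.15))
rate = 9.01 1/s


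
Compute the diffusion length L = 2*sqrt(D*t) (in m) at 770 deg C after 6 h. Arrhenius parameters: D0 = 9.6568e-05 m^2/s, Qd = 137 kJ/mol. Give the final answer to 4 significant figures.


Step 1: D = D0 * exp(-Qd/(R*T))
T = 1043.15 K
D = 9.6568e-05 * exp(-137e3 / (8.314 * 1043.15)) = 1.33185e-11 m^2/s
Step 2: L = 2*sqrt(D*t)
t = 6 h = 21600 s
L = 2*sqrt(1.33185e-11 * 21600) = 1.073e-03 m


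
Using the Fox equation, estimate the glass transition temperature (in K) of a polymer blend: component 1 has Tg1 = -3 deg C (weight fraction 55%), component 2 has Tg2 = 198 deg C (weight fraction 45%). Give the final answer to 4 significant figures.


1/Tg = w1/Tg1 + w2/Tg2 (in Kelvin)
Tg1 = 270.15 K, Tg2 = 471.15 K
1/Tg = 0.55/270.15 + 0.45/471.15
Tg = 334.3 K


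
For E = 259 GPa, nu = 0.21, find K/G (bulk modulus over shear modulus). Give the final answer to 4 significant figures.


G = E / (2*(1+nu))
G = 259 / (2*(1+0.21)) = 107.025 GPa
K = E / (3*(1-2*nu))
K = 259 / (3*(1-2*0.21)) = 148.851 GPa
K/G = 148.851 / 107.025 = 1.391


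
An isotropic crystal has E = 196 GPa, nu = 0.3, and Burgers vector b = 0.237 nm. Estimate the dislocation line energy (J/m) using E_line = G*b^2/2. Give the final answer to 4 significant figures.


Step 1: G = E / (2*(1+nu))
G = 196 / (2*(1+0.3)) = 75.3846 GPa = 7.53846e+10 Pa
Step 2: E_line = G*b^2/2
b = 0.237 nm = 2.37e-10 m
E_line = 0.5 * 7.53846e+10 * (2.37e-10)^2 = 2.117e-09 J/m


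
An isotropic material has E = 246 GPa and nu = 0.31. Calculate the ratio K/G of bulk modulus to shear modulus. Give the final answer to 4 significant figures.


G = E / (2*(1+nu))
G = 246 / (2*(1+0.31)) = 93.8931 GPa
K = E / (3*(1-2*nu))
K = 246 / (3*(1-2*0.31)) = 215.789 GPa
K/G = 215.789 / 93.8931 = 2.298


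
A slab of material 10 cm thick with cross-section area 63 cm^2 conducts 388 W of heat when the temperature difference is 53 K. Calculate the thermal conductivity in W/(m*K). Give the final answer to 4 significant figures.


k = Q*L / (A*dT)
L = 0.1 m, A = 6.3e-03 m^2
k = 388 * 0.1 / (6.3e-03 * 53)
k = 116.2 W/(m*K)


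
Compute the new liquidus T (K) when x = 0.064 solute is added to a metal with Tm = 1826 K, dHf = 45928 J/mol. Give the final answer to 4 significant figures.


dT = R*Tm^2*x / dHf
dT = 8.314 * 1826^2 * 0.064 / 45928
dT = 38.629 K
T_new = 1826 - 38.629 = 1787 K


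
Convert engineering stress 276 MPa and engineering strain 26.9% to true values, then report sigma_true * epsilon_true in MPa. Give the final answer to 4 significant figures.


sigma_true = sigma_eng * (1 + epsilon_eng)
sigma_true = 276 * (1 + 0.269) = 350.244 MPa
epsilon_true = ln(1 + epsilon_eng)
epsilon_true = ln(1 + 0.269) = 0.238229
sigma_true * epsilon_true = 350.244 * 0.238229 = 83.44 MPa


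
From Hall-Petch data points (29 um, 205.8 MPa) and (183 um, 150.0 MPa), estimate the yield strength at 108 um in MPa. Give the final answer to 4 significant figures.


sigma_y = sigma0 + k / sqrt(d)
1/sqrt(d1) = 1/sqrt(2.9e-05) = 185.695;  1/sqrt(d2) = 73.9221
k = (sigma1 - sigma2) / (1/sqrt(d1) - 1/sqrt(d2)) = (205.8 - 150.0) / (185.695 - 73.9221) = 0.499225 MPa*m^0.5
sigma0 = sigma1 - k/sqrt(d1) = 205.8 - 0.499225*185.695 = 113.096 MPa
sigma_y(d3) = 113.096 + 0.499225 / sqrt(1.08e-04) = 161.1 MPa


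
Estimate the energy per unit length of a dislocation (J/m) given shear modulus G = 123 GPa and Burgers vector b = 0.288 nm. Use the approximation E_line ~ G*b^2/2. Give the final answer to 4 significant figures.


E = G*b^2/2
b = 0.288 nm = 2.88e-10 m
G = 123 GPa = 1.23e+11 Pa
E = 0.5 * 1.23e+11 * (2.88e-10)^2
E = 5.101e-09 J/m


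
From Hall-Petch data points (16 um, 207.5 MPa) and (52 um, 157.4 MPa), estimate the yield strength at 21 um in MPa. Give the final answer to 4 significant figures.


sigma_y = sigma0 + k / sqrt(d)
1/sqrt(d1) = 1/sqrt(1.6e-05) = 250;  1/sqrt(d2) = 138.675
k = (sigma1 - sigma2) / (1/sqrt(d1) - 1/sqrt(d2)) = (207.5 - 157.4) / (250 - 138.675) = 0.450034 MPa*m^0.5
sigma0 = sigma1 - k/sqrt(d1) = 207.5 - 0.450034*250 = 94.9915 MPa
sigma_y(d3) = 94.9915 + 0.450034 / sqrt(2.1e-05) = 193.2 MPa


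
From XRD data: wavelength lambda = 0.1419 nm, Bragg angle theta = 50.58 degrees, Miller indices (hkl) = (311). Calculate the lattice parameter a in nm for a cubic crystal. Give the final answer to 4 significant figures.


d = lambda / (2*sin(theta))
d = 0.1419 / (2*sin(50.58 deg))
d = 0.0918432 nm
a = d * sqrt(h^2+k^2+l^2) = 0.0918432 * sqrt(11)
a = 0.3046 nm


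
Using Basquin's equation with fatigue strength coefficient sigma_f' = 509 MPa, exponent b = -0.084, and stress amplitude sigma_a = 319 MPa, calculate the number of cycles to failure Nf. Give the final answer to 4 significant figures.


sigma_a = sigma_f' * (2*Nf)^b
2*Nf = (sigma_a / sigma_f')^(1/b)
2*Nf = (319 / 509)^(1/-0.084)
2*Nf = 260.495
Nf = 130.2 cycles


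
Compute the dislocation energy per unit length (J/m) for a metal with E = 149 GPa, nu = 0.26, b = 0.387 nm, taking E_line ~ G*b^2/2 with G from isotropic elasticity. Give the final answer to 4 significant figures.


Step 1: G = E / (2*(1+nu))
G = 149 / (2*(1+0.26)) = 59.127 GPa = 5.9127e+10 Pa
Step 2: E_line = G*b^2/2
b = 0.387 nm = 3.87e-10 m
E_line = 0.5 * 5.9127e+10 * (3.87e-10)^2 = 4.428e-09 J/m


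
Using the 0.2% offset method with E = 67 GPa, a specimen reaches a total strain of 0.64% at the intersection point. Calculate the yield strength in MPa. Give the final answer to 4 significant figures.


Offset strain = 0.002
Elastic strain at yield = total_strain - offset = 6.4e-03 - 0.002 = 4.4e-03
sigma_y = E * elastic_strain = 67000 * 4.4e-03
sigma_y = 294.8 MPa


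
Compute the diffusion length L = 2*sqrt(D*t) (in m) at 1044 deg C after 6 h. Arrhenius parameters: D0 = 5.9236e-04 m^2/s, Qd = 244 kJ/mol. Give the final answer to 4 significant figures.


Step 1: D = D0 * exp(-Qd/(R*T))
T = 1317.15 K
D = 5.9236e-04 * exp(-244e3 / (8.314 * 1317.15)) = 1.24695e-13 m^2/s
Step 2: L = 2*sqrt(D*t)
t = 6 h = 21600 s
L = 2*sqrt(1.24695e-13 * 21600) = 1.038e-04 m
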